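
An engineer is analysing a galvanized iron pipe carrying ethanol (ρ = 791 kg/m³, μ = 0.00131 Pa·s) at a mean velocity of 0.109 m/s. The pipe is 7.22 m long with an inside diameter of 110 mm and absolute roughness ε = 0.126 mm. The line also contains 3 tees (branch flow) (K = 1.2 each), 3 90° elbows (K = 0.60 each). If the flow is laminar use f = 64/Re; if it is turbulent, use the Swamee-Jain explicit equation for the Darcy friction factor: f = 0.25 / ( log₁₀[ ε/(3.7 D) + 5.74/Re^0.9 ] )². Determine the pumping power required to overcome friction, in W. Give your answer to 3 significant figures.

Reynolds number Re = ρVD/μ = 791 · 0.109 · 0.11 / 0.00131 = 7240.
Re > 4000 → turbulent. Relative roughness ε/D = 0.000126/0.11 = 0.00115. Swamee-Jain: f = 0.25/(log₁₀[0.00115/3.7 + 5.74/7240^0.9])² = 0.25/(log₁₀[0.00031 + 0.00193])² = 0.25/(-2.65)² = 0.0356.
Total minor-loss coefficient ΣK = 3·1.2 + 3·0.6 = 5.4.
ΔP = [f·L/D + ΣK]·(ρV²/2) = [0.0356·7.22/0.11 + 5.4]·(791·0.109²/2) = [2.336 + 5.4]·4.699 = 36.35 Pa.
Q = V·A = 0.109·0.009503 = 0.001036 m³/s.
Pumping power P = QΔP = 0.001036·36.35 = 0.03766 W = 0.0377 W.

P ≈ 0.0377 W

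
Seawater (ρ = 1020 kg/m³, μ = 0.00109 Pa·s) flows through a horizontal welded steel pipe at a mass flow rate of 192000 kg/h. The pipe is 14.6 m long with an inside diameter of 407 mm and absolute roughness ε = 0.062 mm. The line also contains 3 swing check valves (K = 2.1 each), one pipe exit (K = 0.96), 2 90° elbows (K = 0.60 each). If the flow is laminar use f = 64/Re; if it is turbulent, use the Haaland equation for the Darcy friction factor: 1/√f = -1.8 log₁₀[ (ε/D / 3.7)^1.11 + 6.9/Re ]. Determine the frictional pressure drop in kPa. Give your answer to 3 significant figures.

ΔP ≈ 0.748 kPa

ṁ = 192000 kg/h = 192000/3600 = 53.33 kg/s.
A = πD²/4 = π(0.407)²/4 = 0.1301 m²; mean velocity V = ṁ/(ρA) = 53.33/(1020 · 0.1301) = 0.4019 m/s.
Reynolds number Re = ρVD/μ = 1020 · 0.4019 · 0.407 / 0.00109 = 1.531e+05.
Re > 4000 → turbulent. Relative roughness ε/D = 6.2e-05/0.407 = 0.000152. Haaland: 1/√f = -1.8 log₁₀[(0.000152/3.7)^1.11 + 6.9/1.531e+05] = -1.8 log₁₀[1.36e-05 + 4.51e-05] = 7.617, so f = 0.01723.
Total minor-loss coefficient ΣK = 3·2.1 + 1·0.96 + 2·0.6 = 8.46.
ΔP = [f·L/D + ΣK]·(ρV²/2) = [0.01723·14.6/0.407 + 8.46]·(1020·0.4019²/2) = [0.6182 + 8.46]·82.38 = 747.8 Pa.
ΔP = 747.8 Pa = 0.748 kPa.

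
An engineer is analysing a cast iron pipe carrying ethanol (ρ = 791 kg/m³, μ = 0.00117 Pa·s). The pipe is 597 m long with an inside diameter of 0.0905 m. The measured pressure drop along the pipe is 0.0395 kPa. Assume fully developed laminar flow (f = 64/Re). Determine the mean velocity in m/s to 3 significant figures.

V ≈ 0.0145 m/s

For laminar flow, f = 64/Re with Re = ρVD/μ, so Darcy-Weisbach reduces to ΔP = 32μLV/D². Solving for V: V = ΔP·D²/(32μL) = 39.5·(0.0905)²/(32·0.00117·597) = 0.01447 m/s.
Check: Re = ρVD/μ = 791·0.01447·0.0905/0.00117 = 885.6 < 2300, so the laminar assumption holds.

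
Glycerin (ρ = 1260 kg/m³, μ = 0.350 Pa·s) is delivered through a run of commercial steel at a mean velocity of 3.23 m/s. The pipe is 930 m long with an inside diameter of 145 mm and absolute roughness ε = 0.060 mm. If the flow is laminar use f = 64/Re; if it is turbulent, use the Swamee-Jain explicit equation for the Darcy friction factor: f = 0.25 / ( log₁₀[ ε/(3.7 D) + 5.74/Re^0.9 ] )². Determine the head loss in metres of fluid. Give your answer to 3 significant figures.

Reynolds number Re = ρVD/μ = 1260 · 3.23 · 0.145 / 0.35 = 1686.
Re < 2300 → laminar flow, so f = 64/Re = 64/1686 = 0.03796 (the turbulent correlation is not needed).
Darcy-Weisbach: ΔP = f(L/D)(ρV²/2) = 0.03796·(930/0.145)·(1260·3.23²/2) = 0.03796·6414·6573 = 1.6e+06 Pa.
Head loss h_f = ΔP/(ρg) = 1.6e+06/(1260·9.81) = 129 m.

h_f ≈ 129 m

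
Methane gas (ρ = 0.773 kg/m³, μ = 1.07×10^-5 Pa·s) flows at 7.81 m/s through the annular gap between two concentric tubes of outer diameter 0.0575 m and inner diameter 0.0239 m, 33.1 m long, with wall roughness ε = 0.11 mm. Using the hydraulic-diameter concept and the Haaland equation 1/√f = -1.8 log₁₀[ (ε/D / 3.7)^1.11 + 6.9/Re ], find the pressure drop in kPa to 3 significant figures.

Hydraulic diameter D_h = 4A/P = D_o - D_i = 0.0575 - 0.0239 = 0.0336 m.
Re = ρVD_h/μ = 0.773·7.81·0.0336/1.07e-05 = 1.896e+04.
ε/D_h = 0.00011/0.0336 = 0.00327; Haaland gives 1/√f = -1.8 log₁₀[0.000408+0.000364] = 5.602, so f = 0.03187.
ΔP = f(L/D_h)(ρV²/2) = 0.03187·33.1/0.0336·23.57 = 740 Pa.
ΔP = 0.740 kPa.

ΔP ≈ 0.740 kPa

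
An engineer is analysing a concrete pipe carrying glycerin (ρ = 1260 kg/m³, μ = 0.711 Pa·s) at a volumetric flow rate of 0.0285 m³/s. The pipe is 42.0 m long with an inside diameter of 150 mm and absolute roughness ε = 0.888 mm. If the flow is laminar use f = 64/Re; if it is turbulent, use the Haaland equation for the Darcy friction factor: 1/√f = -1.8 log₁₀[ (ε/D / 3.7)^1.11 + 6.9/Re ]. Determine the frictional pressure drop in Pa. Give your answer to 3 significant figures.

Cross-sectional area A = πD²/4 = π(0.15)²/4 = 0.01767 m²; mean velocity V = Q/A = 0.0285/0.01767 = 1.613 m/s.
Reynolds number Re = ρVD/μ = 1260 · 1.613 · 0.15 / 0.711 = 428.7.
Re < 2300 → laminar flow, so f = 64/Re = 64/428.7 = 0.1493 (the turbulent correlation is not needed).
Darcy-Weisbach: ΔP = f(L/D)(ρV²/2) = 0.1493·(42/0.15)·(1260·1.613²/2) = 0.1493·280·1639 = 6.849e+04 Pa.

ΔP ≈ 68500 Pa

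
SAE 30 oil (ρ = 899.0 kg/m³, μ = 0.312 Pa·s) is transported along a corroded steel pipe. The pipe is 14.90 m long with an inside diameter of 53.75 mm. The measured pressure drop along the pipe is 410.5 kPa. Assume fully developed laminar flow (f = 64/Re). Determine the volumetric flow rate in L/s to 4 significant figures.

Q ≈ 18.09 L/s

For laminar flow, f = 64/Re with Re = ρVD/μ, so Darcy-Weisbach reduces to ΔP = 32μLV/D². Solving for V: V = ΔP·D²/(32μL) = 4.105e+05·(0.05375)²/(32·0.312·14.9) = 7.972 m/s.
Check: Re = ρVD/μ = 899·7.972·0.05375/0.312 = 1235 < 2300, so the laminar assumption holds.
Q = V·A = 7.972·(π/4·0.05375²) = 0.01809 m³/s = 18.09 L/s.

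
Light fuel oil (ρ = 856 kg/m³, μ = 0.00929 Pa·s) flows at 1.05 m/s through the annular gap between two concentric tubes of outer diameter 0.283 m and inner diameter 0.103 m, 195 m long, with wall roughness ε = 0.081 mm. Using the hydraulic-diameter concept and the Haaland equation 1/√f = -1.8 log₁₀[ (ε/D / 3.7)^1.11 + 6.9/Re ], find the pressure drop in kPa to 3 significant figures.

Hydraulic diameter D_h = 4A/P = D_o - D_i = 0.283 - 0.103 = 0.18 m.
Re = ρVD_h/μ = 856·1.05·0.18/0.00929 = 1.741e+04.
ε/D_h = 8.1e-05/0.18 = 0.00045; Haaland gives 1/√f = -1.8 log₁₀[4.51e-05+0.000396] = 6.039, so f = 0.02742.
ΔP = f(L/D_h)(ρV²/2) = 0.02742·195/0.18·471.9 = 1.402e+04 Pa.
ΔP = 14.0 kPa.

ΔP ≈ 14.0 kPa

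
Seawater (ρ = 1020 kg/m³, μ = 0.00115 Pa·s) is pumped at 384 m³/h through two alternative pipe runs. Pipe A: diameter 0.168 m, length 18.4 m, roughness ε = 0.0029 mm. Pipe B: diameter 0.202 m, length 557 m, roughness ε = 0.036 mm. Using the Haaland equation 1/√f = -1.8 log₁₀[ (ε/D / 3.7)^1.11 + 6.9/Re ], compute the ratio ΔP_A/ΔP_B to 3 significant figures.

ΔP_A/ΔP_B ≈ 0.0699

Pipe A: V = Q/A = 0.1067/0.02217 = 4.812 m/s; Re = 7.17e+05; ε/D = 1.73e-05; Haaland → f = 0.01252; ΔP_A = f(L/D)(ρV²/2) = 1.619e+04 Pa.
Pipe B: V = Q/A = 0.1067/0.03205 = 3.328 m/s; Re = 5.963e+05; ε/D = 0.000178; Haaland → f = 0.01486; ΔP_B = f(L/D)(ρV²/2) = 2.315e+05 Pa.
ΔP_A/ΔP_B = 1.619e+04/2.315e+05 = 0.0699.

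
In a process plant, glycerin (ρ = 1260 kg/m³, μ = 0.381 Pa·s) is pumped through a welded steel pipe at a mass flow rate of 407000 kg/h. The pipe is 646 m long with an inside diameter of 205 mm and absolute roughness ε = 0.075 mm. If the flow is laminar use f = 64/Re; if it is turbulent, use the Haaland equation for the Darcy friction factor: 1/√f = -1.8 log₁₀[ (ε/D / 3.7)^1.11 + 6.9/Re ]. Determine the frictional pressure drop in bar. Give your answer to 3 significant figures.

ṁ = 407000 kg/h = 407000/3600 = 113.1 kg/s.
A = πD²/4 = π(0.205)²/4 = 0.03301 m²; mean velocity V = ṁ/(ρA) = 113.1/(1260 · 0.03301) = 2.718 m/s.
Reynolds number Re = ρVD/μ = 1260 · 2.718 · 0.205 / 0.381 = 1843.
Re < 2300 → laminar flow, so f = 64/Re = 64/1843 = 0.03473 (the turbulent correlation is not needed).
Darcy-Weisbach: ΔP = f(L/D)(ρV²/2) = 0.03473·(646/0.205)·(1260·2.718²/2) = 0.03473·3151·4656 = 5.095e+05 Pa.
ΔP = 5.095e+05 Pa = 5.09 bar.

ΔP ≈ 5.09 bar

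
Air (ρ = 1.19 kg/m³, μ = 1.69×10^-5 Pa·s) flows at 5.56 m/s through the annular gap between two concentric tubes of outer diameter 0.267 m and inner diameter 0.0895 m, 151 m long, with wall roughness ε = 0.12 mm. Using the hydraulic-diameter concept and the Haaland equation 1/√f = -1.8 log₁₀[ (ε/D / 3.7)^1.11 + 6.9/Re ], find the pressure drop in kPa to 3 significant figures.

ΔP ≈ 0.340 kPa

Hydraulic diameter D_h = 4A/P = D_o - D_i = 0.267 - 0.0895 = 0.1775 m.
Re = ρVD_h/μ = 1.19·5.56·0.1775/1.69e-05 = 6.949e+04.
ε/D_h = 0.00012/0.1775 = 0.000676; Haaland gives 1/√f = -1.8 log₁₀[7.09e-05+9.93e-05] = 6.784, so f = 0.02173.
ΔP = f(L/D_h)(ρV²/2) = 0.02173·151/0.1775·18.39 = 340 Pa.
ΔP = 0.340 kPa.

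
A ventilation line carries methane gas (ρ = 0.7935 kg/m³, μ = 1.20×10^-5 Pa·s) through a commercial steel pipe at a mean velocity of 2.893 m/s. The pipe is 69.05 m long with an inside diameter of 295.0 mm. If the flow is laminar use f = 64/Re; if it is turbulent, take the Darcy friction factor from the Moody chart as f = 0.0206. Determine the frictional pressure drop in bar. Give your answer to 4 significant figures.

ΔP ≈ 1.601×10^-4 bar

Reynolds number Re = ρVD/μ = 0.7935 · 2.893 · 0.295 / 1.2e-05 = 5.643e+04.
Re > 4000 → turbulent; use the Moody-chart value f = 0.0206.
Darcy-Weisbach: ΔP = f(L/D)(ρV²/2) = 0.0206·(69.05/0.295)·(0.7935·2.893²/2) = 0.0206·234.1·3.321 = 16.01 Pa.
ΔP = 16.01 Pa = 1.601×10^-4 bar.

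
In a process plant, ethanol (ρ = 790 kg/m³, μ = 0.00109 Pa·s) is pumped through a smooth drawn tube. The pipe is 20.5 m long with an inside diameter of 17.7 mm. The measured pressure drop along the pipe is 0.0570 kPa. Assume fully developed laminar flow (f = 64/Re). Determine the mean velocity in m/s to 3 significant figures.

V ≈ 0.0250 m/s

For laminar flow, f = 64/Re with Re = ρVD/μ, so Darcy-Weisbach reduces to ΔP = 32μLV/D². Solving for V: V = ΔP·D²/(32μL) = 57·(0.0177)²/(32·0.00109·20.5) = 0.02497 m/s.
Check: Re = ρVD/μ = 790·0.02497·0.0177/0.00109 = 320.4 < 2300, so the laminar assumption holds.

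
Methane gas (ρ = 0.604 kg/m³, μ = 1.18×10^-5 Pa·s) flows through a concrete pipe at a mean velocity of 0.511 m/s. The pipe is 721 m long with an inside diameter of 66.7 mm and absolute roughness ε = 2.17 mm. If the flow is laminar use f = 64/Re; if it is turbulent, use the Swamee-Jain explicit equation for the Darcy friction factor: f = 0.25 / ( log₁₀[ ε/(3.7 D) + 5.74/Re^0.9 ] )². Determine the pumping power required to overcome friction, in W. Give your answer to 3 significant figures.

Reynolds number Re = ρVD/μ = 0.604 · 0.511 · 0.0667 / 1.18e-05 = 1745.
Re < 2300 → laminar flow, so f = 64/Re = 64/1745 = 0.03668 (the turbulent correlation is not needed).
Darcy-Weisbach: ΔP = f(L/D)(ρV²/2) = 0.03668·(721/0.0667)·(0.604·0.511²/2) = 0.03668·1.081e+04·0.07886 = 31.27 Pa.
Q = V·A = 0.511·0.003494 = 0.001786 m³/s.
Pumping power P = QΔP = 0.001786·31.27 = 0.05583 W = 0.0558 W.

P ≈ 0.0558 W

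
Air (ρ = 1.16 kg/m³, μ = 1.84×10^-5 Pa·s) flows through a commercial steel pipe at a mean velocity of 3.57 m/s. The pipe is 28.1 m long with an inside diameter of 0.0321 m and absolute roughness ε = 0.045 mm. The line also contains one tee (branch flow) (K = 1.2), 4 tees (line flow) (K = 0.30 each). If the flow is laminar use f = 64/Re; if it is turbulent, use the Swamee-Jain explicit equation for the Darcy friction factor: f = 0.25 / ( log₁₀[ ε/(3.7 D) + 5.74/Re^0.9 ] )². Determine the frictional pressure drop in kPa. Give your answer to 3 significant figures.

ΔP ≈ 0.251 kPa

Reynolds number Re = ρVD/μ = 1.16 · 3.57 · 0.0321 / 1.84e-05 = 7225.
Re > 4000 → turbulent. Relative roughness ε/D = 4.5e-05/0.0321 = 0.0014. Swamee-Jain: f = 0.25/(log₁₀[0.0014/3.7 + 5.74/7225^0.9])² = 0.25/(log₁₀[0.000379 + 0.00193])² = 0.25/(-2.636)² = 0.03597.
Total minor-loss coefficient ΣK = 1·1.2 + 4·0.3 = 2.4.
ΔP = [f·L/D + ΣK]·(ρV²/2) = [0.03597·28.1/0.0321 + 2.4]·(1.16·3.57²/2) = [31.49 + 2.4]·7.392 = 250.5 Pa.
ΔP = 250.5 Pa = 0.251 kPa.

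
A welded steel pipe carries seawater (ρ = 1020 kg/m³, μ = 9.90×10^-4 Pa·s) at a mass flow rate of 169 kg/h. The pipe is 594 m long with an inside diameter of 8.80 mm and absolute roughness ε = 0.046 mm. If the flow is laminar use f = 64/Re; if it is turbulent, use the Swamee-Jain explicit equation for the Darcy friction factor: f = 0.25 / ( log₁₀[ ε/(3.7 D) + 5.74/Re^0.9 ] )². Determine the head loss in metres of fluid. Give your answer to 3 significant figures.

h_f ≈ 81.1 m

ṁ = 169 kg/h = 169/3600 = 0.04694 kg/s.
A = πD²/4 = π(0.0088)²/4 = 6.082e-05 m²; mean velocity V = ṁ/(ρA) = 0.04694/(1020 · 6.082e-05) = 0.7567 m/s.
Reynolds number Re = ρVD/μ = 1020 · 0.7567 · 0.0088 / 0.00099 = 6861.
Re > 4000 → turbulent. Relative roughness ε/D = 4.6e-05/0.0088 = 0.00523. Swamee-Jain: f = 0.25/(log₁₀[0.00523/3.7 + 5.74/6861^0.9])² = 0.25/(log₁₀[0.00141 + 0.00202])² = 0.25/(-2.464)² = 0.04118.
Darcy-Weisbach: ΔP = f(L/D)(ρV²/2) = 0.04118·(594/0.0088)·(1020·0.7567²/2) = 0.04118·6.75e+04·292 = 8.118e+05 Pa.
Head loss h_f = ΔP/(ρg) = 8.118e+05/(1020·9.81) = 81.1 m.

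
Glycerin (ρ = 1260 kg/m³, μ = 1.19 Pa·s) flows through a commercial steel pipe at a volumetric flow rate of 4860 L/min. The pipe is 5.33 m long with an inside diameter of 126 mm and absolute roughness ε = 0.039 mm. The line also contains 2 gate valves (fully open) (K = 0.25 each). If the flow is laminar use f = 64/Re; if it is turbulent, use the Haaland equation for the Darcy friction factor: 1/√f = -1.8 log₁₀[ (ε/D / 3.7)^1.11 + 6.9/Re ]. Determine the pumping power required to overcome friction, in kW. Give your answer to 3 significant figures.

Q = 4860 L/min = 4860/60000 = 0.081 m³/s.
Cross-sectional area A = πD²/4 = π(0.126)²/4 = 0.01247 m²; mean velocity V = Q/A = 0.081/0.01247 = 6.496 m/s.
Reynolds number Re = ρVD/μ = 1260 · 6.496 · 0.126 / 1.19 = 866.7.
Re < 2300 → laminar flow, so f = 64/Re = 64/866.7 = 0.07385 (the turbulent correlation is not needed).
Total minor-loss coefficient ΣK = 2·0.25 = 0.5.
ΔP = [f·L/D + ΣK]·(ρV²/2) = [0.07385·5.33/0.126 + 0.5]·(1260·6.496²/2) = [3.124 + 0.5]·2.659e+04 = 9.634e+04 Pa.
Pumping power P = QΔP = 0.081·9.634e+04 = 7804 W = 7.80 kW.

P ≈ 7.80 kW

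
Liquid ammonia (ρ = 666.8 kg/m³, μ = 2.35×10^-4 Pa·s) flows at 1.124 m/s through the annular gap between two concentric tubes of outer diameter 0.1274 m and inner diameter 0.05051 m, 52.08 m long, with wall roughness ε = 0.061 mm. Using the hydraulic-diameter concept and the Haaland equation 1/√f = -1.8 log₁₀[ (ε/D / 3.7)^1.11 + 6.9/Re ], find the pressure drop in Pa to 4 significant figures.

Hydraulic diameter D_h = 4A/P = D_o - D_i = 0.1274 - 0.05051 = 0.07689 m.
Re = ρVD_h/μ = 666.8·1.124·0.07689/0.000235 = 2.452e+05.
ε/D_h = 6.1e-05/0.07689 = 0.000793; Haaland gives 1/√f = -1.8 log₁₀[8.47e-05+2.81e-05] = 7.106, so f = 0.0198.
ΔP = f(L/D_h)(ρV²/2) = 0.0198·52.08/0.07689·421.2 = 5650 Pa.

ΔP ≈ 5650 Pa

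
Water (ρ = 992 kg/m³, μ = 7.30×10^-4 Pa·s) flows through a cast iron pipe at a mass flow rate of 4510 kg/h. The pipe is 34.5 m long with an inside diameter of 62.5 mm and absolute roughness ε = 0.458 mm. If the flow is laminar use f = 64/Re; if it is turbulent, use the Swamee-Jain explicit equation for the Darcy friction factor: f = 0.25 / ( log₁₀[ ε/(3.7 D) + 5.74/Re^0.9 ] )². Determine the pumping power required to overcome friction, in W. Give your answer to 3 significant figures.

P ≈ 2.15 W

ṁ = 4510 kg/h = 4510/3600 = 1.253 kg/s.
A = πD²/4 = π(0.0625)²/4 = 0.003068 m²; mean velocity V = ṁ/(ρA) = 1.253/(992 · 0.003068) = 0.4116 m/s.
Reynolds number Re = ρVD/μ = 992 · 0.4116 · 0.0625 / 0.00073 = 3.496e+04.
Re > 4000 → turbulent. Relative roughness ε/D = 0.000458/0.0625 = 0.00733. Swamee-Jain: f = 0.25/(log₁₀[0.00733/3.7 + 5.74/3.496e+04^0.9])² = 0.25/(log₁₀[0.00198 + 0.000467])² = 0.25/(-2.611)² = 0.03667.
Darcy-Weisbach: ΔP = f(L/D)(ρV²/2) = 0.03667·(34.5/0.0625)·(992·0.4116²/2) = 0.03667·552·84.04 = 1701 Pa.
Q = ṁ/ρ = 1.253/992 = 0.001263 m³/s.
Pumping power P = QΔP = 0.001263·1701 = 2.148 W = 2.15 W.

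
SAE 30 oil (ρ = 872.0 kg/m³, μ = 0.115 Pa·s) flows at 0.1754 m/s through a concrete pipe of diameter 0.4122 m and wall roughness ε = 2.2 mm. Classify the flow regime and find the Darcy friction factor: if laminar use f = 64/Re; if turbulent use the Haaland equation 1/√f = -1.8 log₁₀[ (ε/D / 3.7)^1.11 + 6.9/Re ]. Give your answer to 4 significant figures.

Re = ρVD/μ = 872·0.1754·0.4122/0.115 = 548.2.
Re < 2300 → laminar, so f = 64/Re = 0.1167 (roughness is irrelevant in laminar flow).

f ≈ 0.1167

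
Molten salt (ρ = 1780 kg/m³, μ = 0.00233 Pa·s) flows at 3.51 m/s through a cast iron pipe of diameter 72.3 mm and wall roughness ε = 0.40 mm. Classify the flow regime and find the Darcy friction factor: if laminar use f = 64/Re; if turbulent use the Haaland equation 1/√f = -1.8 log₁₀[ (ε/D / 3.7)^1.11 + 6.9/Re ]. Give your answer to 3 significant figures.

Re = ρVD/μ = 1780·3.51·0.0723/0.00233 = 1.939e+05.
Re > 4000 → turbulent. ε/D = 0.0004/0.0723 = 0.00553; Haaland: 1/√f = -1.8 log₁₀[0.000731 + 3.56e-05] = 5.608, so f = 0.0318.

f ≈ 0.0318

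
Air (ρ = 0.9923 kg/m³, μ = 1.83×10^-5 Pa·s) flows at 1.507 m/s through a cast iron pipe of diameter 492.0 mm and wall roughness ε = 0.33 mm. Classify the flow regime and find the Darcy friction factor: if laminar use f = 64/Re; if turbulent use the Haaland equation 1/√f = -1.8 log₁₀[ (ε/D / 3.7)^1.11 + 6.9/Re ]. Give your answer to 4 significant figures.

f ≈ 0.02360

Re = ρVD/μ = 0.9923·1.507·0.492/1.83e-05 = 4.02e+04.
Re > 4000 → turbulent. ε/D = 0.00033/0.492 = 0.000671; Haaland: 1/√f = -1.8 log₁₀[7.03e-05 + 0.000172] = 6.509, so f = 0.0236.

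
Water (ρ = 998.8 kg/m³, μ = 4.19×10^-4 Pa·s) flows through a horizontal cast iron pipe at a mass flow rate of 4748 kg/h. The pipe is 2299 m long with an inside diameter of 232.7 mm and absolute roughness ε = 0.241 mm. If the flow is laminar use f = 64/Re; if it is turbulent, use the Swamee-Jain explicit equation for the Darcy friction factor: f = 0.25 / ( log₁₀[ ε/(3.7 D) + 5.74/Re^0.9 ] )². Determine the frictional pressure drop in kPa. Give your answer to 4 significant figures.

ΔP ≈ 0.1381 kPa

ṁ = 4748 kg/h = 4748/3600 = 1.319 kg/s.
A = πD²/4 = π(0.2327)²/4 = 0.04253 m²; mean velocity V = ṁ/(ρA) = 1.319/(998.8 · 0.04253) = 0.03105 m/s.
Reynolds number Re = ρVD/μ = 998.8 · 0.03105 · 0.2327 / 0.000419 = 1.722e+04.
Re > 4000 → turbulent. Relative roughness ε/D = 0.000241/0.2327 = 0.00104. Swamee-Jain: f = 0.25/(log₁₀[0.00104/3.7 + 5.74/1.722e+04^0.9])² = 0.25/(log₁₀[0.00028 + 0.000884])² = 0.25/(-2.934)² = 0.02904.
Darcy-Weisbach: ΔP = f(L/D)(ρV²/2) = 0.02904·(2299/0.2327)·(998.8·0.03105²/2) = 0.02904·9880·0.4814 = 138.1 Pa.
ΔP = 138.1 Pa = 0.1381 kPa.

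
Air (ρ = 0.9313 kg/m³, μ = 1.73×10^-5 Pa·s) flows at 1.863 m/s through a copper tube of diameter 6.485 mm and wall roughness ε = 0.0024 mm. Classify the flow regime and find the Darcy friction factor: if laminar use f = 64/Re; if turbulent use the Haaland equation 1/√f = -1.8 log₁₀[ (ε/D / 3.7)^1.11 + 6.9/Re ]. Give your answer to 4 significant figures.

f ≈ 0.09840

Re = ρVD/μ = 0.9313·1.863·0.006485/1.73e-05 = 650.4.
Re < 2300 → laminar, so f = 64/Re = 0.0984 (roughness is irrelevant in laminar flow).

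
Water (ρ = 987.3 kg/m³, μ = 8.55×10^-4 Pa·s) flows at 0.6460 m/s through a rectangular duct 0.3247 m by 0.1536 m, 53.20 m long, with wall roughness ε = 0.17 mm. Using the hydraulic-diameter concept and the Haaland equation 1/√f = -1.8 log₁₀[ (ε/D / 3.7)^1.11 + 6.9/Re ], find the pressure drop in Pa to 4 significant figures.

Hydraulic diameter D_h = 4A/P = 4·(0.3247·0.1536)/(2·(0.3247+0.1536)) = 0.1995/0.9566 = 0.2085 m.
Re = ρVD_h/μ = 987.3·0.646·0.2085/0.000855 = 1.556e+05.
ε/D_h = 0.00017/0.2085 = 0.000815; Haaland gives 1/√f = -1.8 log₁₀[8.73e-05+4.44e-05] = 6.985, so f = 0.02049.
ΔP = f(L/D_h)(ρV²/2) = 0.02049·53.2/0.2085·206 = 1077 Pa.

ΔP ≈ 1077 Pa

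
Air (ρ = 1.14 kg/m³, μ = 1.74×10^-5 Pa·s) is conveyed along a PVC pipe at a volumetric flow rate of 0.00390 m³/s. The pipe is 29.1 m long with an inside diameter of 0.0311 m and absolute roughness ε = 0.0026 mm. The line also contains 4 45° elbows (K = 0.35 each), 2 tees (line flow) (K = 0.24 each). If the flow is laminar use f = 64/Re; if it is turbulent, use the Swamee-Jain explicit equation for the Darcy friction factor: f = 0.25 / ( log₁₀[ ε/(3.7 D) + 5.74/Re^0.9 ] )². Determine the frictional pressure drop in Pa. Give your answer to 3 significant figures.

Cross-sectional area A = πD²/4 = π(0.0311)²/4 = 0.0007596 m²; mean velocity V = Q/A = 0.0039/0.0007596 = 5.134 m/s.
Reynolds number Re = ρVD/μ = 1.14 · 5.134 · 0.0311 / 1.74e-05 = 1.046e+04.
Re > 4000 → turbulent. Relative roughness ε/D = 2.6e-06/0.0311 = 8.36e-05. Swamee-Jain: f = 0.25/(log₁₀[8.36e-05/3.7 + 5.74/1.046e+04^0.9])² = 0.25/(log₁₀[2.26e-05 + 0.00138])² = 0.25/(-2.852)² = 0.03074.
Total minor-loss coefficient ΣK = 4·0.35 + 2·0.24 = 1.88.
ΔP = [f·L/D + ΣK]·(ρV²/2) = [0.03074·29.1/0.0311 + 1.88]·(1.14·5.134²/2) = [28.77 + 1.88]·15.02 = 460.4 Pa.

ΔP ≈ 460 Pa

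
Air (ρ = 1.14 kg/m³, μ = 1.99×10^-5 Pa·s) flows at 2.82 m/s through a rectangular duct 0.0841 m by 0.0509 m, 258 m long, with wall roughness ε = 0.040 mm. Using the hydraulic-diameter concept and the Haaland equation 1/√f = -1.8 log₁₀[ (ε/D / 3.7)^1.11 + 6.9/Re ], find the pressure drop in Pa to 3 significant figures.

Hydraulic diameter D_h = 4A/P = 4·(0.0841·0.0509)/(2·(0.0841+0.0509)) = 0.01712/0.27 = 0.06342 m.
Re = ρVD_h/μ = 1.14·2.82·0.06342/1.99e-05 = 1.024e+04.
ε/D_h = 4e-05/0.06342 = 0.000631; Haaland gives 1/√f = -1.8 log₁₀[6.56e-05+0.000674] = 5.636, so f = 0.03148.
ΔP = f(L/D_h)(ρV²/2) = 0.03148·258/0.06342·4.533 = 580.5 Pa.

ΔP ≈ 580 Pa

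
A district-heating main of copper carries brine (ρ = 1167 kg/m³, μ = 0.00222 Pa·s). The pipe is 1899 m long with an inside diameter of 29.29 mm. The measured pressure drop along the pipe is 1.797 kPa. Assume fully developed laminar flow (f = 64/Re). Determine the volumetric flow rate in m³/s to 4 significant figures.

For laminar flow, f = 64/Re with Re = ρVD/μ, so Darcy-Weisbach reduces to ΔP = 32μLV/D². Solving for V: V = ΔP·D²/(32μL) = 1797·(0.02929)²/(32·0.00222·1899) = 0.01143 m/s.
Check: Re = ρVD/μ = 1167·0.01143·0.02929/0.00222 = 176 < 2300, so the laminar assumption holds.
Q = V·A = 0.01143·(π/4·0.02929²) = 7.7e-06 m³/s = 7.700×10^-6 m³/s.

Q ≈ 7.700×10^-6 m³/s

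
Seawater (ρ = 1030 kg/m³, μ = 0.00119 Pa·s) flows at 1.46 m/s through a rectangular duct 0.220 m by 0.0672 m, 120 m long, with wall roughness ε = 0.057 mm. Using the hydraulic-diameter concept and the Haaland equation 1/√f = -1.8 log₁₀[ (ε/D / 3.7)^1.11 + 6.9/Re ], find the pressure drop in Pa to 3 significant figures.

Hydraulic diameter D_h = 4A/P = 4·(0.22·0.0672)/(2·(0.22+0.0672)) = 0.05914/0.5744 = 0.103 m.
Re = ρVD_h/μ = 1030·1.46·0.103/0.00119 = 1.301e+05.
ε/D_h = 5.7e-05/0.103 = 0.000554; Haaland gives 1/√f = -1.8 log₁₀[5.68e-05+5.3e-05] = 7.127, so f = 0.01969.
ΔP = f(L/D_h)(ρV²/2) = 0.01969·120/0.103·1098 = 2.519e+04 Pa.

ΔP ≈ 25200 Pa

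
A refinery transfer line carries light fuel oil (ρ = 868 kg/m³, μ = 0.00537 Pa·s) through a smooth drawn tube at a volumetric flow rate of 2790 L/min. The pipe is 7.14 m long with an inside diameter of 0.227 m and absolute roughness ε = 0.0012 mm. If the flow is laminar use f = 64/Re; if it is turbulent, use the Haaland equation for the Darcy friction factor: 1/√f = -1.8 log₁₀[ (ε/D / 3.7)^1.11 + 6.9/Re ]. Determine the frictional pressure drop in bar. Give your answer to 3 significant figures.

Q = 2790 L/min = 2790/60000 = 0.0465 m³/s.
Cross-sectional area A = πD²/4 = π(0.227)²/4 = 0.04047 m²; mean velocity V = Q/A = 0.0465/0.04047 = 1.149 m/s.
Reynolds number Re = ρVD/μ = 868 · 1.149 · 0.227 / 0.00537 = 4.216e+04.
Re > 4000 → turbulent. Relative roughness ε/D = 1.2e-06/0.227 = 5.29e-06. Haaland: 1/√f = -1.8 log₁₀[(5.29e-06/3.7)^1.11 + 6.9/4.216e+04] = -1.8 log₁₀[3.25e-07 + 0.000164] = 6.813, so f = 0.02154.
Darcy-Weisbach: ΔP = f(L/D)(ρV²/2) = 0.02154·(7.14/0.227)·(868·1.149²/2) = 0.02154·31.45·572.9 = 388.2 Pa.
ΔP = 388.2 Pa = 0.00388 bar.

ΔP ≈ 0.00388 bar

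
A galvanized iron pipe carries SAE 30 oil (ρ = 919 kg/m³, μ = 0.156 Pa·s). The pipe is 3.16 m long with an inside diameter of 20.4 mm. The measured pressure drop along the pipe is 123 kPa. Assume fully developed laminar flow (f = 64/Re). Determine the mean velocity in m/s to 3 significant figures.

V ≈ 3.24 m/s

For laminar flow, f = 64/Re with Re = ρVD/μ, so Darcy-Weisbach reduces to ΔP = 32μLV/D². Solving for V: V = ΔP·D²/(32μL) = 1.23e+05·(0.0204)²/(32·0.156·3.16) = 3.245 m/s.
Check: Re = ρVD/μ = 919·3.245·0.0204/0.156 = 390 < 2300, so the laminar assumption holds.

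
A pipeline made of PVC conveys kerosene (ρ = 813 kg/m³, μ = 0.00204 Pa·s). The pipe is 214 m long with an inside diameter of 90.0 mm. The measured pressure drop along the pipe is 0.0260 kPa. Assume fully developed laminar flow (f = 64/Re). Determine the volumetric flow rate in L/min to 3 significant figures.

For laminar flow, f = 64/Re with Re = ρVD/μ, so Darcy-Weisbach reduces to ΔP = 32μLV/D². Solving for V: V = ΔP·D²/(32μL) = 26·(0.09)²/(32·0.00204·214) = 0.01508 m/s.
Check: Re = ρVD/μ = 813·0.01508·0.09/0.00204 = 540.7 < 2300, so the laminar assumption holds.
Q = V·A = 0.01508·(π/4·0.09²) = 9.59e-05 m³/s = 5.75 L/min.

Q ≈ 5.75 L/min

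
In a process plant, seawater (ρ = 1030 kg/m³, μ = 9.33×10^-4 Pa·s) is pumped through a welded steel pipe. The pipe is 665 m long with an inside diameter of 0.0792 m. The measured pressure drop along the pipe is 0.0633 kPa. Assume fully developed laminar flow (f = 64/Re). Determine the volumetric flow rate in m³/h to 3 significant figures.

For laminar flow, f = 64/Re with Re = ρVD/μ, so Darcy-Weisbach reduces to ΔP = 32μLV/D². Solving for V: V = ΔP·D²/(32μL) = 63.3·(0.0792)²/(32·0.000933·665) = 0.02 m/s.
Check: Re = ρVD/μ = 1030·0.02·0.0792/0.000933 = 1749 < 2300, so the laminar assumption holds.
Q = V·A = 0.02·(π/4·0.0792²) = 9.852e-05 m³/s = 0.355 m³/h.

Q ≈ 0.355 m³/h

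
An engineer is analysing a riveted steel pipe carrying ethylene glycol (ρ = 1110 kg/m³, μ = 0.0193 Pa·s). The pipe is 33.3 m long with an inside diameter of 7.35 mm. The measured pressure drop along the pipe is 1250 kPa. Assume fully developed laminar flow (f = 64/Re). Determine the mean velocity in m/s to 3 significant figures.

For laminar flow, f = 64/Re with Re = ρVD/μ, so Darcy-Weisbach reduces to ΔP = 32μLV/D². Solving for V: V = ΔP·D²/(32μL) = 1.25e+06·(0.00735)²/(32·0.0193·33.3) = 3.283 m/s.
Check: Re = ρVD/μ = 1110·3.283·0.00735/0.0193 = 1388 < 2300, so the laminar assumption holds.

V ≈ 3.28 m/s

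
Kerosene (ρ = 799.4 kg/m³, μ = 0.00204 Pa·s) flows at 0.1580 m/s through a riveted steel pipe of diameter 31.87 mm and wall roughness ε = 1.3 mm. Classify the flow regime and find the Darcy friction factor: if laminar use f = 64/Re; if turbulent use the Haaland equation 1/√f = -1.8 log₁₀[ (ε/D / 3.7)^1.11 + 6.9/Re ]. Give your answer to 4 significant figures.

Re = ρVD/μ = 799.4·0.158·0.03187/0.00204 = 1973.
Re < 2300 → laminar, so f = 64/Re = 0.03243 (roughness is irrelevant in laminar flow).

f ≈ 0.03243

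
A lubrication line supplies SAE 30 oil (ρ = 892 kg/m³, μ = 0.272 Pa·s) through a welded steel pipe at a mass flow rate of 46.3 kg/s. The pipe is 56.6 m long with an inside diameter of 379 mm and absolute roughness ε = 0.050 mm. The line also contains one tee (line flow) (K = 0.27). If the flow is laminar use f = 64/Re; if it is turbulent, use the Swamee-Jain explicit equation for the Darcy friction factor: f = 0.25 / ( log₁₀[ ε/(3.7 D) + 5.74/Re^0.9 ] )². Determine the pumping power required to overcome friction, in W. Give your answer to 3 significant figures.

P ≈ 83.2 W

A = πD²/4 = π(0.379)²/4 = 0.1128 m²; mean velocity V = ṁ/(ρA) = 46.3/(892 · 0.1128) = 0.4601 m/s.
Reynolds number Re = ρVD/μ = 892 · 0.4601 · 0.379 / 0.272 = 571.9.
Re < 2300 → laminar flow, so f = 64/Re = 64/571.9 = 0.1119 (the turbulent correlation is not needed).
Total minor-loss coefficient ΣK = 1·0.27 = 0.27.
ΔP = [f·L/D + ΣK]·(ρV²/2) = [0.1119·56.6/0.379 + 0.27]·(892·0.4601²/2) = [16.71 + 0.27]·94.41 = 1603 Pa.
Q = ṁ/ρ = 46.3/892 = 0.05191 m³/s.
Pumping power P = QΔP = 0.05191·1603 = 83.23 W = 83.2 W.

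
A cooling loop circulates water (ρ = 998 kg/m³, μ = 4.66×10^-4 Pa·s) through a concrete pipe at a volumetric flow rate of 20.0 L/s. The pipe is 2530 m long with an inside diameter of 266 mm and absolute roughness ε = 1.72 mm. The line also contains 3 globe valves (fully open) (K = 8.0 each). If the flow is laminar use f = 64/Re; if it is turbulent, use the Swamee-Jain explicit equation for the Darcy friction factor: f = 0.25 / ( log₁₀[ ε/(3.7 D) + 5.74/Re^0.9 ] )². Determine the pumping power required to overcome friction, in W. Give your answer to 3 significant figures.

Q = 20.0 L/s = 20.0/1000 = 0.02 m³/s.
Cross-sectional area A = πD²/4 = π(0.266)²/4 = 0.05557 m²; mean velocity V = Q/A = 0.02/0.05557 = 0.3599 m/s.
Reynolds number Re = ρVD/μ = 998 · 0.3599 · 0.266 / 0.000466 = 2.05e+05.
Re > 4000 → turbulent. Relative roughness ε/D = 0.00172/0.266 = 0.00647. Swamee-Jain: f = 0.25/(log₁₀[0.00647/3.7 + 5.74/2.05e+05^0.9])² = 0.25/(log₁₀[0.00175 + 9.51e-05])² = 0.25/(-2.735)² = 0.03343.
Total minor-loss coefficient ΣK = 3·8 = 24.
ΔP = [f·L/D + ΣK]·(ρV²/2) = [0.03343·2530/0.266 + 24]·(998·0.3599²/2) = [318 + 24]·64.63 = 2.21e+04 Pa.
Pumping power P = QΔP = 0.02·2.21e+04 = 442.1 W = 442 W.

P ≈ 442 W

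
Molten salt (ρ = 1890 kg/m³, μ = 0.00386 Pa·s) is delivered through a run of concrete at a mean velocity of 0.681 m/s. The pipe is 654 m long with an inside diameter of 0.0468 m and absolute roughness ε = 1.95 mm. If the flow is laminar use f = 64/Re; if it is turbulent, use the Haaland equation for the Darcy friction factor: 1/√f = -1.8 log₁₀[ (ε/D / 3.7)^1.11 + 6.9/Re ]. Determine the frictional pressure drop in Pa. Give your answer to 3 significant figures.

Reynolds number Re = ρVD/μ = 1890 · 0.681 · 0.0468 / 0.00386 = 1.561e+04.
Re > 4000 → turbulent. Relative roughness ε/D = 0.00195/0.0468 = 0.0417. Haaland: 1/√f = -1.8 log₁₀[(0.0417/3.7)^1.11 + 6.9/1.561e+04] = -1.8 log₁₀[0.00687 + 0.000442] = 3.844, so f = 0.06767.
Darcy-Weisbach: ΔP = f(L/D)(ρV²/2) = 0.06767·(654/0.0468)·(1890·0.681²/2) = 0.06767·1.397e+04·438.3 = 4.144e+05 Pa.

ΔP ≈ 414000 Pa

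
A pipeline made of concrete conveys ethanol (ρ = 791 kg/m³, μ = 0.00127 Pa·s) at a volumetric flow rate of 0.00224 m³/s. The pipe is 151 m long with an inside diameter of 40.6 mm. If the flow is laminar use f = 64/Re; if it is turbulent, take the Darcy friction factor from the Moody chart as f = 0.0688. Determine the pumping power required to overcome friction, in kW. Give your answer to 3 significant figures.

Cross-sectional area A = πD²/4 = π(0.0406)²/4 = 0.001295 m²; mean velocity V = Q/A = 0.00224/0.001295 = 1.73 m/s.
Reynolds number Re = ρVD/μ = 791 · 1.73 · 0.0406 / 0.00127 = 4.375e+04.
Re > 4000 → turbulent; use the Moody-chart value f = 0.0688.
Darcy-Weisbach: ΔP = f(L/D)(ρV²/2) = 0.0688·(151/0.0406)·(791·1.73²/2) = 0.0688·3719·1184 = 3.03e+05 Pa.
Pumping power P = QΔP = 0.00224·3.03e+05 = 678.7 W = 0.679 kW.

P ≈ 0.679 kW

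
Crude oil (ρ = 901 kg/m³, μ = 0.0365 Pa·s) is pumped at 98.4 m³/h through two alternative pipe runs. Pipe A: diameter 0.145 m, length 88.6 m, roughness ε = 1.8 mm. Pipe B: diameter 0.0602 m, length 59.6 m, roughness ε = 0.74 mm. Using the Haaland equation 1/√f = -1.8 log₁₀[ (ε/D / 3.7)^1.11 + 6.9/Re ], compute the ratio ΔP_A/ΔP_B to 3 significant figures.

Pipe A: V = Q/A = 0.02733/0.01651 = 1.655 m/s; Re = 5925; ε/D = 0.0124; Haaland → f = 0.04825; ΔP_A = f(L/D)(ρV²/2) = 3.639e+04 Pa.
Pipe B: V = Q/A = 0.02733/0.002846 = 9.603 m/s; Re = 1.427e+04; ε/D = 0.0123; Haaland → f = 0.04407; ΔP_B = f(L/D)(ρV²/2) = 1.812e+06 Pa.
ΔP_A/ΔP_B = 3.639e+04/1.812e+06 = 0.0201.

ΔP_A/ΔP_B ≈ 0.0201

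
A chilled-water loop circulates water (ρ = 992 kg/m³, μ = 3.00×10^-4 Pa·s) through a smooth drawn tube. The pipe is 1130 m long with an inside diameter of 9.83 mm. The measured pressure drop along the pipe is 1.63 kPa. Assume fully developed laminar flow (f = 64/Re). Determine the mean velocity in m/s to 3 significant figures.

V ≈ 0.0145 m/s

For laminar flow, f = 64/Re with Re = ρVD/μ, so Darcy-Weisbach reduces to ΔP = 32μLV/D². Solving for V: V = ΔP·D²/(32μL) = 1630·(0.00983)²/(32·0.0003·1130) = 0.01452 m/s.
Check: Re = ρVD/μ = 992·0.01452·0.00983/0.0003 = 471.9 < 2300, so the laminar assumption holds.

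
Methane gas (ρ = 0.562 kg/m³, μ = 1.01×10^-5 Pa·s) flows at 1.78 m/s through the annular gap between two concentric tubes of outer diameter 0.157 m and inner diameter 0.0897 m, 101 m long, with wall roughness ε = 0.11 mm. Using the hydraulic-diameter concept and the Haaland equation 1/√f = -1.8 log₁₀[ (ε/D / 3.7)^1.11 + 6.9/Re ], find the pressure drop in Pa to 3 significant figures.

ΔP ≈ 48.6 Pa

Hydraulic diameter D_h = 4A/P = D_o - D_i = 0.157 - 0.0897 = 0.0673 m.
Re = ρVD_h/μ = 0.562·1.78·0.0673/1.01e-05 = 6666.
ε/D_h = 0.00011/0.0673 = 0.00163; Haaland gives 1/√f = -1.8 log₁₀[0.000189+0.00104] = 5.242, so f = 0.03639.
ΔP = f(L/D_h)(ρV²/2) = 0.03639·101/0.0673·0.8903 = 48.63 Pa.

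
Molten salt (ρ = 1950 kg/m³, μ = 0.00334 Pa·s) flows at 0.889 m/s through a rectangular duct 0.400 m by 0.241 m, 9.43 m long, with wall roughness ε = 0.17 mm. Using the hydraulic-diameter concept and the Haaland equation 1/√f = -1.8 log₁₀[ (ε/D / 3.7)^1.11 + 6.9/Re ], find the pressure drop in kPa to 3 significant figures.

Hydraulic diameter D_h = 4A/P = 4·(0.4·0.241)/(2·(0.4+0.241)) = 0.3856/1.282 = 0.3008 m.
Re = ρVD_h/μ = 1950·0.889·0.3008/0.00334 = 1.561e+05.
ε/D_h = 0.00017/0.3008 = 0.000565; Haaland gives 1/√f = -1.8 log₁₀[5.81e-05+4.42e-05] = 7.182, so f = 0.01939.
ΔP = f(L/D_h)(ρV²/2) = 0.01939·9.43/0.3008·770.6 = 468.3 Pa.
ΔP = 0.468 kPa.

ΔP ≈ 0.468 kPa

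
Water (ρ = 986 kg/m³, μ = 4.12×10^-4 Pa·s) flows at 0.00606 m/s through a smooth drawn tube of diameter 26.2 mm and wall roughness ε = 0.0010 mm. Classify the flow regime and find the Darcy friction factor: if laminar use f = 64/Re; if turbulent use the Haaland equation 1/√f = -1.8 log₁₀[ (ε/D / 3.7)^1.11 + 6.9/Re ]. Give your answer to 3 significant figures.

f ≈ 0.168

Re = ρVD/μ = 986·0.00606·0.0262/0.000412 = 380.
Re < 2300 → laminar, so f = 64/Re = 0.1684 (roughness is irrelevant in laminar flow).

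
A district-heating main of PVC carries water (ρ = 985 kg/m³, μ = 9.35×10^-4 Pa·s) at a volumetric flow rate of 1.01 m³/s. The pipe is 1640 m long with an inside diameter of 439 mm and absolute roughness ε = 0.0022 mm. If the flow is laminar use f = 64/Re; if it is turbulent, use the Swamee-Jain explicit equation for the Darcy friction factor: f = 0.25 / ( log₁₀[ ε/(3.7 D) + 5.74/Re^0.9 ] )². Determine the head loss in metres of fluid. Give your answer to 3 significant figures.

h_f ≈ 84.2 m

Cross-sectional area A = πD²/4 = π(0.439)²/4 = 0.1514 m²; mean velocity V = Q/A = 1.01/0.1514 = 6.673 m/s.
Reynolds number Re = ρVD/μ = 985 · 6.673 · 0.439 / 0.000935 = 3.086e+06.
Re > 4000 → turbulent. Relative roughness ε/D = 2.2e-06/0.439 = 5.01e-06. Swamee-Jain: f = 0.25/(log₁₀[5.01e-06/3.7 + 5.74/3.086e+06^0.9])² = 0.25/(log₁₀[1.35e-06 + 8.29e-06])² = 0.25/(-5.016)² = 0.009937.
Darcy-Weisbach: ΔP = f(L/D)(ρV²/2) = 0.009937·(1640/0.439)·(985·6.673²/2) = 0.009937·3736·2.193e+04 = 8.14e+05 Pa.
Head loss h_f = ΔP/(ρg) = 8.14e+05/(985·9.81) = 84.2 m.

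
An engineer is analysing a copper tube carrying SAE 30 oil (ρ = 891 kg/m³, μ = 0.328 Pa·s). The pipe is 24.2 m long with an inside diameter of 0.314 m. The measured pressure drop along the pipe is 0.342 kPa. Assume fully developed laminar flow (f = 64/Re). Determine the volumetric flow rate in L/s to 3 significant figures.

For laminar flow, f = 64/Re with Re = ρVD/μ, so Darcy-Weisbach reduces to ΔP = 32μLV/D². Solving for V: V = ΔP·D²/(32μL) = 342·(0.314)²/(32·0.328·24.2) = 0.1328 m/s.
Check: Re = ρVD/μ = 891·0.1328·0.314/0.328 = 113.2 < 2300, so the laminar assumption holds.
Q = V·A = 0.1328·(π/4·0.314²) = 0.01028 m³/s = 10.3 L/s.

Q ≈ 10.3 L/s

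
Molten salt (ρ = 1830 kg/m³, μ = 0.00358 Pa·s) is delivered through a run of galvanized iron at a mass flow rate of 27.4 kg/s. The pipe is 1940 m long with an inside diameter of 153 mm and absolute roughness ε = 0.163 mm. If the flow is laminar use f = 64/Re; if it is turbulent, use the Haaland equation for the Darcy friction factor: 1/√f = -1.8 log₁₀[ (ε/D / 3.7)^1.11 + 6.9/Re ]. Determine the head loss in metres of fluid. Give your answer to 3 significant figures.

A = πD²/4 = π(0.153)²/4 = 0.01839 m²; mean velocity V = ṁ/(ρA) = 27.4/(1830 · 0.01839) = 0.8144 m/s.
Reynolds number Re = ρVD/μ = 1830 · 0.8144 · 0.153 / 0.00358 = 6.369e+04.
Re > 4000 → turbulent. Relative roughness ε/D = 0.000163/0.153 = 0.00107. Haaland: 1/√f = -1.8 log₁₀[(0.00107/3.7)^1.11 + 6.9/6.369e+04] = -1.8 log₁₀[0.000117 + 0.000108] = 6.563, so f = 0.02321.
Darcy-Weisbach: ΔP = f(L/D)(ρV²/2) = 0.02321·(1940/0.153)·(1830·0.8144²/2) = 0.02321·1.268e+04·606.8 = 1.786e+05 Pa.
Head loss h_f = ΔP/(ρg) = 1.786e+05/(1830·9.81) = 9.95 m.

h_f ≈ 9.95 m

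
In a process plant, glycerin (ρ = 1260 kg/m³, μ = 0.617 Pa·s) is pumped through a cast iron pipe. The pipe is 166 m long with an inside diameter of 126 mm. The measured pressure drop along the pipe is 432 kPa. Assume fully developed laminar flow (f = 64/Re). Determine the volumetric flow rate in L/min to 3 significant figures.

Q ≈ 1570 L/min

For laminar flow, f = 64/Re with Re = ρVD/μ, so Darcy-Weisbach reduces to ΔP = 32μLV/D². Solving for V: V = ΔP·D²/(32μL) = 4.32e+05·(0.126)²/(32·0.617·166) = 2.093 m/s.
Check: Re = ρVD/μ = 1260·2.093·0.126/0.617 = 538.4 < 2300, so the laminar assumption holds.
Q = V·A = 2.093·(π/4·0.126²) = 0.02609 m³/s = 1570 L/min.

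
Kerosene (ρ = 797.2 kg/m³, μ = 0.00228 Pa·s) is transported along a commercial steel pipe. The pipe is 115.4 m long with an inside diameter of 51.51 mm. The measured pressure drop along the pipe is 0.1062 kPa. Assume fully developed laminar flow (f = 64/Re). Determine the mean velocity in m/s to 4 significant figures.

V ≈ 0.03347 m/s

For laminar flow, f = 64/Re with Re = ρVD/μ, so Darcy-Weisbach reduces to ΔP = 32μLV/D². Solving for V: V = ΔP·D²/(32μL) = 106.2·(0.05151)²/(32·0.00228·115.4) = 0.03347 m/s.
Check: Re = ρVD/μ = 797.2·0.03347·0.05151/0.00228 = 602.8 < 2300, so the laminar assumption holds.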